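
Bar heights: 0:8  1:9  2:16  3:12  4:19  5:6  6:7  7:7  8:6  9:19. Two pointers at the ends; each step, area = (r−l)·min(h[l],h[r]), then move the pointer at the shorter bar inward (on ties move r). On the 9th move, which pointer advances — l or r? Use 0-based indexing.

l=0 r=9: min(8,19)*9=72 best=72 *, l++
l=1 r=9: min(9,19)*8=72 best=72, l++
l=2 r=9: min(16,19)*7=112 best=112 *, l++
l=3 r=9: min(12,19)*6=72 best=112, l++
l=4 r=9: min(19,19)*5=95 best=112, r--
l=4 r=8: min(19,6)*4=24 best=112, r--
l=4 r=7: min(19,7)*3=21 best=112, r--
l=4 r=6: min(19,7)*2=14 best=112, r--
l=4 r=5: min(19,6)*1=6 best=112, r--

r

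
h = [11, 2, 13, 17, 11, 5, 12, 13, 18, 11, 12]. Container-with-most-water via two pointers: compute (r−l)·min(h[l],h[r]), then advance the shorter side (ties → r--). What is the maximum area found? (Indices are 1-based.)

max area = 110

l=1 r=11: min(11,12)*10=110 best=110 *, l++
l=2 r=11: min(2,12)*9=18 best=110, l++
l=3 r=11: min(13,12)*8=96 best=110, r--
l=3 r=10: min(13,11)*7=77 best=110, r--
l=3 r=9: min(13,18)*6=78 best=110, l++
l=4 r=9: min(17,18)*5=85 best=110, l++
l=5 r=9: min(11,18)*4=44 best=110, l++
l=6 r=9: min(5,18)*3=15 best=110, l++
l=7 r=9: min(12,18)*2=24 best=110, l++
l=8 r=9: min(13,18)*1=13 best=110, l++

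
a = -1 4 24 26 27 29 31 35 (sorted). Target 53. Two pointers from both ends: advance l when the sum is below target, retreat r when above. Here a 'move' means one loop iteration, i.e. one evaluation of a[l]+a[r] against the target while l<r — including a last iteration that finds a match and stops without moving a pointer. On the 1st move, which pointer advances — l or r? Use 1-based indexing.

l=1 r=8: -1+35=34 <53, l++

l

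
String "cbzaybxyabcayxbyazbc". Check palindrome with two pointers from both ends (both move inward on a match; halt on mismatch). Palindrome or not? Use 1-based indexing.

not a palindrome (mismatch at 10,11)

[1,20] 'c'=='c' → l++,r--
[2,19] 'b'=='b' → l++,r--
[3,18] 'z'=='z' → l++,r--
[4,17] 'a'=='a' → l++,r--
[5,16] 'y'=='y' → l++,r--
[6,15] 'b'=='b' → l++,r--
[7,14] 'x'=='x' → l++,r--
[8,13] 'y'=='y' → l++,r--
[9,12] 'a'=='a' → l++,r--
[10,11] 'b'!='c' → stop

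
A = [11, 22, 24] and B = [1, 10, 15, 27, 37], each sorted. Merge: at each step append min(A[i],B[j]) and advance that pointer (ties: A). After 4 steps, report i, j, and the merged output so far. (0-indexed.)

[i=0,j=0] A[i]=11>B[j]=1 take 1 → j++
[i=0,j=1] A[i]=11>B[j]=10 take 10 → j++
[i=0,j=2] A[i]=11<=B[j]=15 take 11 → i++
[i=1,j=2] A[i]=22>B[j]=15 take 15 → j++

i=1, j=3, merged so far=[1, 10, 11, 15]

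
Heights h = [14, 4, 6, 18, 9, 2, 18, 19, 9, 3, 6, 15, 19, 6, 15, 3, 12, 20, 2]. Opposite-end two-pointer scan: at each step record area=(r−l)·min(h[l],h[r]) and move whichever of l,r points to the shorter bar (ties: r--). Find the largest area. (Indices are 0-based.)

max area = 252

l=0 r=18: min(14,2)*18=36 best=36 *, r--
l=0 r=17: min(14,20)*17=238 best=238 *, l++
l=1 r=17: min(4,20)*16=64 best=238, l++
l=2 r=17: min(6,20)*15=90 best=238, l++
l=3 r=17: min(18,20)*14=252 best=252 *, l++
l=4 r=17: min(9,20)*13=117 best=252, l++
l=5 r=17: min(2,20)*12=24 best=252, l++
l=6 r=17: min(18,20)*11=198 best=252, l++
l=7 r=17: min(19,20)*10=190 best=252, l++
l=8 r=17: min(9,20)*9=81 best=252, l++
l=9 r=17: min(3,20)*8=24 best=252, l++
l=10 r=17: min(6,20)*7=42 best=252, l++
l=11 r=17: min(15,20)*6=90 best=252, l++
l=12 r=17: min(19,20)*5=95 best=252, l++
l=13 r=17: min(6,20)*4=24 best=252, l++
l=14 r=17: min(15,20)*3=45 best=252, l++
l=15 r=17: min(3,20)*2=6 best=252, l++
l=16 r=17: min(12,20)*1=12 best=252, l++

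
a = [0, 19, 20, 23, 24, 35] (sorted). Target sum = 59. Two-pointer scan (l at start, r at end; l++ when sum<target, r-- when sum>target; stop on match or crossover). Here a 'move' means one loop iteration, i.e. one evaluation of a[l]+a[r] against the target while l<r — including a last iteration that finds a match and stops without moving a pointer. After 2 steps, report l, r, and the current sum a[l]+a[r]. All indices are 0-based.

l=0 r=5: 0+35=35 <59, l++
l=1 r=5: 19+35=54 <59, l++

l=2, r=5, sum=55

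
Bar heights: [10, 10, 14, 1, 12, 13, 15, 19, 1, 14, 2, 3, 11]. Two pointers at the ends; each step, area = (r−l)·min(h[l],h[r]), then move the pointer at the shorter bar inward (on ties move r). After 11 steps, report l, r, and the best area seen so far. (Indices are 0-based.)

l=0 r=12: min(10,11)*12=120 best=120 *, l++
l=1 r=12: min(10,11)*11=110 best=120, l++
l=2 r=12: min(14,11)*10=110 best=120, r--
l=2 r=11: min(14,3)*9=27 best=120, r--
l=2 r=10: min(14,2)*8=16 best=120, r--
l=2 r=9: min(14,14)*7=98 best=120, r--
l=2 r=8: min(14,1)*6=6 best=120, r--
l=2 r=7: min(14,19)*5=70 best=120, l++
l=3 r=7: min(1,19)*4=4 best=120, l++
l=4 r=7: min(12,19)*3=36 best=120, l++
l=5 r=7: min(13,19)*2=26 best=120, l++

l=6, r=7, best area=120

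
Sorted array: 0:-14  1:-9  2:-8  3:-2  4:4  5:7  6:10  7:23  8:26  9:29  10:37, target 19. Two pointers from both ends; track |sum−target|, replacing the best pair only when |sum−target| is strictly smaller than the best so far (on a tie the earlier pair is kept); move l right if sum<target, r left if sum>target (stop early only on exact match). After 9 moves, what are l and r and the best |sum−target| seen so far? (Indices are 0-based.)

l=5, r=6, best |Δ|=1

[0,10] -14+37=23 d=4 * → r--
[0,9] -14+29=15 d=4 → l++
[1,9] -9+29=20 d=1 * → r--
[1,8] -9+26=17 d=2 → l++
[2,8] -8+26=18 d=1 → l++
[3,8] -2+26=24 d=5 → r--
[3,7] -2+23=21 d=2 → r--
[3,6] -2+10=8 d=11 → l++
[4,6] 4+10=14 d=5 → l++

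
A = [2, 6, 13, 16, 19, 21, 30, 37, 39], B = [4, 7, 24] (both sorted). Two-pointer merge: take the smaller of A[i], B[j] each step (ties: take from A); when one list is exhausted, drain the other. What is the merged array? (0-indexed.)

[2, 4, 6, 7, 13, 16, 19, 21, 24, 30, 37, 39]

i=0 j=0: A[i]=2<=B[j]=4 take 2, i++
i=1 j=0: A[i]=6>B[j]=4 take 4, j++
i=1 j=1: A[i]=6<=B[j]=7 take 6, i++
i=2 j=1: A[i]=13>B[j]=7 take 7, j++
i=2 j=2: A[i]=13<=B[j]=24 take 13, i++
i=3 j=2: A[i]=16<=B[j]=24 take 16, i++
i=4 j=2: A[i]=19<=B[j]=24 take 19, i++
i=5 j=2: A[i]=21<=B[j]=24 take 21, i++
i=6 j=2: A[i]=30>B[j]=24 take 24, j++
i=6 j=3: B done, take A[i]=30, i++
i=7 j=3: B done, take A[i]=37, i++
i=8 j=3: B done, take A[i]=39, i++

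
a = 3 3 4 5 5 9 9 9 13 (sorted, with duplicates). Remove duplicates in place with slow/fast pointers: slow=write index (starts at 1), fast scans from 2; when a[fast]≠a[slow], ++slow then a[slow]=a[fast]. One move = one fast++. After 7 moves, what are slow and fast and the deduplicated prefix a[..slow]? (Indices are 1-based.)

slow=4, fast=9, prefix=[3, 4, 5, 9]

slow=1 fast=2: a[fast]=3=a[slow] dup, fast++
slow=1 fast=3: a[fast]=4≠a[slow]=3 write a[2]=4, slow++,fast++
slow=2 fast=4: a[fast]=5≠a[slow]=4 write a[3]=5, slow++,fast++
slow=3 fast=5: a[fast]=5=a[slow] dup, fast++
slow=3 fast=6: a[fast]=9≠a[slow]=5 write a[4]=9, slow++,fast++
slow=4 fast=7: a[fast]=9=a[slow] dup, fast++
slow=4 fast=8: a[fast]=9=a[slow] dup, fast++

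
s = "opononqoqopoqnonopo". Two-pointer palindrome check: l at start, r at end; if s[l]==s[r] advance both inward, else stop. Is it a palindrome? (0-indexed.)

not a palindrome (mismatch at 8,10)

[0,18] 'o'=='o' → l++,r--
[1,17] 'p'=='p' → l++,r--
[2,16] 'o'=='o' → l++,r--
[3,15] 'n'=='n' → l++,r--
[4,14] 'o'=='o' → l++,r--
[5,13] 'n'=='n' → l++,r--
[6,12] 'q'=='q' → l++,r--
[7,11] 'o'=='o' → l++,r--
[8,10] 'q'!='p' → stop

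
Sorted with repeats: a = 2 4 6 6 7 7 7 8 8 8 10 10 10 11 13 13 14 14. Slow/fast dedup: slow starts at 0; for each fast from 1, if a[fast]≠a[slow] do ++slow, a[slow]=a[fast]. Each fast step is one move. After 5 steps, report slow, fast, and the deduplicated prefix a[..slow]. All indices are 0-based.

(s=0,f=1) a[fast]=4≠a[slow]=2 write a[1]=4 → slow++,fast++
(s=1,f=2) a[fast]=6≠a[slow]=4 write a[2]=6 → slow++,fast++
(s=2,f=3) a[fast]=6=a[slow] dup → fast++
(s=2,f=4) a[fast]=7≠a[slow]=6 write a[3]=7 → slow++,fast++
(s=3,f=5) a[fast]=7=a[slow] dup → fast++

slow=3, fast=6, prefix=[2, 4, 6, 7]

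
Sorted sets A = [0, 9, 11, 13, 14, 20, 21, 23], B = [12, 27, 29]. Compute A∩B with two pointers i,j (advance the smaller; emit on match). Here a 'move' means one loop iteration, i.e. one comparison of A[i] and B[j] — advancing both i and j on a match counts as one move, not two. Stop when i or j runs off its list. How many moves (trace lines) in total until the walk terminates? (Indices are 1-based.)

[i=1,j=1] 0<12 → i++
[i=2,j=1] 9<12 → i++
[i=3,j=1] 11<12 → i++
[i=4,j=1] 13>12 → j++
[i=4,j=2] 13<27 → i++
[i=5,j=2] 14<27 → i++
[i=6,j=2] 20<27 → i++
[i=7,j=2] 21<27 → i++
[i=8,j=2] 23<27 → i++

9 moves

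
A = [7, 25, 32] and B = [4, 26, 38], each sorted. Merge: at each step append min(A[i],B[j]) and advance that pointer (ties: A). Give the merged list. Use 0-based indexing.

[4, 7, 25, 26, 32, 38]

i=0 j=0: A[i]=7>B[j]=4 take 4, j++
i=0 j=1: A[i]=7<=B[j]=26 take 7, i++
i=1 j=1: A[i]=25<=B[j]=26 take 25, i++
i=2 j=1: A[i]=32>B[j]=26 take 26, j++
i=2 j=2: A[i]=32<=B[j]=38 take 32, i++
i=3 j=2: A done, take B[j]=38, j++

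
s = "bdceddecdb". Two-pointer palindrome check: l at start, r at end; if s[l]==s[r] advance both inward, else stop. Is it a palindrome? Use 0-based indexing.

palindrome

l=0 r=9: 'b'=='b', l++,r--
l=1 r=8: 'd'=='d', l++,r--
l=2 r=7: 'c'=='c', l++,r--
l=3 r=6: 'e'=='e', l++,r--
l=4 r=5: 'd'=='d', l++,r--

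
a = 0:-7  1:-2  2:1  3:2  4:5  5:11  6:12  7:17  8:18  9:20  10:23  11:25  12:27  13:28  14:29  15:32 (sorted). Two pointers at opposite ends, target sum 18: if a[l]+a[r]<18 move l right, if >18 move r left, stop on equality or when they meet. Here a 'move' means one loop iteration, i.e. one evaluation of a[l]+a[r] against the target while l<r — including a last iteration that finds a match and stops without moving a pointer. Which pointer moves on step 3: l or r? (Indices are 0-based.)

r

l=0 r=15: -7+32=25 >18, r--
l=0 r=14: -7+29=22 >18, r--
l=0 r=13: -7+28=21 >18, r--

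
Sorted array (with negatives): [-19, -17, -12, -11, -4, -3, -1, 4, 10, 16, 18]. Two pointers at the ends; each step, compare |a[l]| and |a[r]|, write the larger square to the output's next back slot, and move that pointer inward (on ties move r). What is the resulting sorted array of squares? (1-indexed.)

[1, 9, 16, 16, 100, 121, 144, 256, 289, 324, 361]

[1,11] |-19|>|18| out[11]=361 → l++
[2,11] |-17|<=|18| out[10]=324 → r--
[2,10] |-17|>|16| out[9]=289 → l++
[3,10] |-12|<=|16| out[8]=256 → r--
[3,9] |-12|>|10| out[7]=144 → l++
[4,9] |-11|>|10| out[6]=121 → l++
[5,9] |-4|<=|10| out[5]=100 → r--
[5,8] |-4|<=|4| out[4]=16 → r--
[5,7] |-4|>|-1| out[3]=16 → l++
[6,7] |-3|>|-1| out[2]=9 → l++
[7,7] |-1|<=|-1| out[1]=1 → r--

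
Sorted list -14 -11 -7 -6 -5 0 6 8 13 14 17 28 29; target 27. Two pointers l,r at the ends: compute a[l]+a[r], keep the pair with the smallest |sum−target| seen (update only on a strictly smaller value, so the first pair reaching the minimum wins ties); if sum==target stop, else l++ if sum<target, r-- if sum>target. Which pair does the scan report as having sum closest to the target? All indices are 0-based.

pair (13, 14) with sum 27 (|Δ|=0)

[0,12] -14+29=15 d=12 * → l++
[1,12] -11+29=18 d=9 * → l++
[2,12] -7+29=22 d=5 * → l++
[3,12] -6+29=23 d=4 * → l++
[4,12] -5+29=24 d=3 * → l++
[5,12] 0+29=29 d=2 * → r--
[5,11] 0+28=28 d=1 * → r--
[5,10] 0+17=17 d=10 → l++
[6,10] 6+17=23 d=4 → l++
[7,10] 8+17=25 d=2 → l++
[8,10] 13+17=30 d=3 → r--
[8,9] 13+14=27 d=0 * → stop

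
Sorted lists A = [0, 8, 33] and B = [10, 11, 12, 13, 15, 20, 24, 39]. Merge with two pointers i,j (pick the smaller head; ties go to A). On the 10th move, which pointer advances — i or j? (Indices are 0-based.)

i=0 j=0: A[i]=0<=B[j]=10 take 0, i++
i=1 j=0: A[i]=8<=B[j]=10 take 8, i++
i=2 j=0: A[i]=33>B[j]=10 take 10, j++
i=2 j=1: A[i]=33>B[j]=11 take 11, j++
i=2 j=2: A[i]=33>B[j]=12 take 12, j++
i=2 j=3: A[i]=33>B[j]=13 take 13, j++
i=2 j=4: A[i]=33>B[j]=15 take 15, j++
i=2 j=5: A[i]=33>B[j]=20 take 20, j++
i=2 j=6: A[i]=33>B[j]=24 take 24, j++
i=2 j=7: A[i]=33<=B[j]=39 take 33, i++

i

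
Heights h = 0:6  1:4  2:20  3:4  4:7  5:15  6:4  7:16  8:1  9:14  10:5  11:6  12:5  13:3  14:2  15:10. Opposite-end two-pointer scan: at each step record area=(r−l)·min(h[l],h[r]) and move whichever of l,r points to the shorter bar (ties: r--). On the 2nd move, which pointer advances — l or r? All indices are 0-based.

l

[0,15] min(6,10)*15=90 best=90 * → l++
[1,15] min(4,10)*14=56 best=90 → l++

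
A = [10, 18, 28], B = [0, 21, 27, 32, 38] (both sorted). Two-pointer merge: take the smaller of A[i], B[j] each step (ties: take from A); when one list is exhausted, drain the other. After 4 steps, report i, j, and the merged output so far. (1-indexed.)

i=3, j=3, merged so far=[0, 10, 18, 21]

[i=1,j=1] A[i]=10>B[j]=0 take 0 → j++
[i=1,j=2] A[i]=10<=B[j]=21 take 10 → i++
[i=2,j=2] A[i]=18<=B[j]=21 take 18 → i++
[i=3,j=2] A[i]=28>B[j]=21 take 21 → j++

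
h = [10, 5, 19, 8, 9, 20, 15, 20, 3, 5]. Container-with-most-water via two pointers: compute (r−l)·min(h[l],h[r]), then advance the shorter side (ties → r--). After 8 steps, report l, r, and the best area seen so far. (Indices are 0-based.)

[0,9] min(10,5)*9=45 best=45 * → r--
[0,8] min(10,3)*8=24 best=45 → r--
[0,7] min(10,20)*7=70 best=70 * → l++
[1,7] min(5,20)*6=30 best=70 → l++
[2,7] min(19,20)*5=95 best=95 * → l++
[3,7] min(8,20)*4=32 best=95 → l++
[4,7] min(9,20)*3=27 best=95 → l++
[5,7] min(20,20)*2=40 best=95 → r--

l=5, r=6, best area=95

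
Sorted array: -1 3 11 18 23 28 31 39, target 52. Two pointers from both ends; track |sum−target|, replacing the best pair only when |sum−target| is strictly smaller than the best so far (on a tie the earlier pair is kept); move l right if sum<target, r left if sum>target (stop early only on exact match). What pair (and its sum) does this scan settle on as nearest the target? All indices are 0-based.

[0,7] -1+39=38 d=14 * → l++
[1,7] 3+39=42 d=10 * → l++
[2,7] 11+39=50 d=2 * → l++
[3,7] 18+39=57 d=5 → r--
[3,6] 18+31=49 d=3 → l++
[4,6] 23+31=54 d=2 → r--
[4,5] 23+28=51 d=1 * → l++

pair (23, 28) with sum 51 (|Δ|=1)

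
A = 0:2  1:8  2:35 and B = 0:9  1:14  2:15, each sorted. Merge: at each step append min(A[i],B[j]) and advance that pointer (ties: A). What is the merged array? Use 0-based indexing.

i=0 j=0: A[i]=2<=B[j]=9 take 2, i++
i=1 j=0: A[i]=8<=B[j]=9 take 8, i++
i=2 j=0: A[i]=35>B[j]=9 take 9, j++
i=2 j=1: A[i]=35>B[j]=14 take 14, j++
i=2 j=2: A[i]=35>B[j]=15 take 15, j++
i=2 j=3: B done, take A[i]=35, i++

[2, 8, 9, 14, 15, 35]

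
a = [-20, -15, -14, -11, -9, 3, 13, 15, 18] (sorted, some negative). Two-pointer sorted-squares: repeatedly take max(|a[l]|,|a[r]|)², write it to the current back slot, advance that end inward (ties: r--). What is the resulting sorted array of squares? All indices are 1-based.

[1,9] |-20|>|18| out[9]=400 → l++
[2,9] |-15|<=|18| out[8]=324 → r--
[2,8] |-15|<=|15| out[7]=225 → r--
[2,7] |-15|>|13| out[6]=225 → l++
[3,7] |-14|>|13| out[5]=196 → l++
[4,7] |-11|<=|13| out[4]=169 → r--
[4,6] |-11|>|3| out[3]=121 → l++
[5,6] |-9|>|3| out[2]=81 → l++
[6,6] |3|<=|3| out[1]=9 → r--

[9, 81, 121, 169, 196, 225, 225, 324, 400]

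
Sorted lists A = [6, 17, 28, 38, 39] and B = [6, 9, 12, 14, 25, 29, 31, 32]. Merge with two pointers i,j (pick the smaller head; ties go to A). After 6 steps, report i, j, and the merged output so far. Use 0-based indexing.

i=2, j=4, merged so far=[6, 6, 9, 12, 14, 17]

i=0 j=0: A[i]=6<=B[j]=6 take 6, i++
i=1 j=0: A[i]=17>B[j]=6 take 6, j++
i=1 j=1: A[i]=17>B[j]=9 take 9, j++
i=1 j=2: A[i]=17>B[j]=12 take 12, j++
i=1 j=3: A[i]=17>B[j]=14 take 14, j++
i=1 j=4: A[i]=17<=B[j]=25 take 17, i++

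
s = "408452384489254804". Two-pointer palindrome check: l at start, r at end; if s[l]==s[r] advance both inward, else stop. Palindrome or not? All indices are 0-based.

[0,17] '4'=='4' → l++,r--
[1,16] '0'=='0' → l++,r--
[2,15] '8'=='8' → l++,r--
[3,14] '4'=='4' → l++,r--
[4,13] '5'=='5' → l++,r--
[5,12] '2'=='2' → l++,r--
[6,11] '3'!='9' → stop

not a palindrome (mismatch at 6,11)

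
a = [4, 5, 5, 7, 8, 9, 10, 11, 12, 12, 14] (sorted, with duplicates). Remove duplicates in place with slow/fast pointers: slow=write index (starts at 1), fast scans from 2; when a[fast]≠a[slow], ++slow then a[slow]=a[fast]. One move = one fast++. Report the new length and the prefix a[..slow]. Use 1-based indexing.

slow=1 fast=2: a[fast]=5≠a[slow]=4 write a[2]=5, slow++,fast++
slow=2 fast=3: a[fast]=5=a[slow] dup, fast++
slow=2 fast=4: a[fast]=7≠a[slow]=5 write a[3]=7, slow++,fast++
slow=3 fast=5: a[fast]=8≠a[slow]=7 write a[4]=8, slow++,fast++
slow=4 fast=6: a[fast]=9≠a[slow]=8 write a[5]=9, slow++,fast++
slow=5 fast=7: a[fast]=10≠a[slow]=9 write a[6]=10, slow++,fast++
slow=6 fast=8: a[fast]=11≠a[slow]=10 write a[7]=11, slow++,fast++
slow=7 fast=9: a[fast]=12≠a[slow]=11 write a[8]=12, slow++,fast++
slow=8 fast=10: a[fast]=12=a[slow] dup, fast++
slow=8 fast=11: a[fast]=14≠a[slow]=12 write a[9]=14, slow++,fast++

length 9; prefix = [4, 5, 7, 8, 9, 10, 11, 12, 14]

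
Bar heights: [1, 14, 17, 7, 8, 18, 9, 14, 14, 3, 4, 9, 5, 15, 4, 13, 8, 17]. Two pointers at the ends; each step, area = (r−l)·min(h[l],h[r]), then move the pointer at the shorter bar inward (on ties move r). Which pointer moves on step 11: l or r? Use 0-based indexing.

l=0 r=17: min(1,17)*17=17 best=17 *, l++
l=1 r=17: min(14,17)*16=224 best=224 *, l++
l=2 r=17: min(17,17)*15=255 best=255 *, r--
l=2 r=16: min(17,8)*14=112 best=255, r--
l=2 r=15: min(17,13)*13=169 best=255, r--
l=2 r=14: min(17,4)*12=48 best=255, r--
l=2 r=13: min(17,15)*11=165 best=255, r--
l=2 r=12: min(17,5)*10=50 best=255, r--
l=2 r=11: min(17,9)*9=81 best=255, r--
l=2 r=10: min(17,4)*8=32 best=255, r--
l=2 r=9: min(17,3)*7=21 best=255, r--

r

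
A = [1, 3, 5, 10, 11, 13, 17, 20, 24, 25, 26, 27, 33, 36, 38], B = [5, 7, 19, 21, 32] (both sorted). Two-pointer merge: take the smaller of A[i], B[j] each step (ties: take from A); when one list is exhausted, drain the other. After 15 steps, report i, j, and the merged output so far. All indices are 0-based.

i=0 j=0: A[i]=1<=B[j]=5 take 1, i++
i=1 j=0: A[i]=3<=B[j]=5 take 3, i++
i=2 j=0: A[i]=5<=B[j]=5 take 5, i++
i=3 j=0: A[i]=10>B[j]=5 take 5, j++
i=3 j=1: A[i]=10>B[j]=7 take 7, j++
i=3 j=2: A[i]=10<=B[j]=19 take 10, i++
i=4 j=2: A[i]=11<=B[j]=19 take 11, i++
i=5 j=2: A[i]=13<=B[j]=19 take 13, i++
i=6 j=2: A[i]=17<=B[j]=19 take 17, i++
i=7 j=2: A[i]=20>B[j]=19 take 19, j++
i=7 j=3: A[i]=20<=B[j]=21 take 20, i++
i=8 j=3: A[i]=24>B[j]=21 take 21, j++
i=8 j=4: A[i]=24<=B[j]=32 take 24, i++
i=9 j=4: A[i]=25<=B[j]=32 take 25, i++
i=10 j=4: A[i]=26<=B[j]=32 take 26, i++

i=11, j=4, merged so far=[1, 3, 5, 5, 7, 10, 11, 13, 17, 19, 20, 21, 24, 25, 26]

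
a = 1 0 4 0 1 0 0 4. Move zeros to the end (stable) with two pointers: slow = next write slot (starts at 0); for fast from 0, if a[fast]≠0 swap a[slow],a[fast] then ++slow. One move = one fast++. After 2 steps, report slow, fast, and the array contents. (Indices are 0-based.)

slow=1, fast=2, a=[1, 0, 4, 0, 1, 0, 0, 4]

slow=0 fast=0: a[fast]=1≠0 swap→a[0]=1, slow++,fast++
slow=1 fast=1: a[fast]=0, fast++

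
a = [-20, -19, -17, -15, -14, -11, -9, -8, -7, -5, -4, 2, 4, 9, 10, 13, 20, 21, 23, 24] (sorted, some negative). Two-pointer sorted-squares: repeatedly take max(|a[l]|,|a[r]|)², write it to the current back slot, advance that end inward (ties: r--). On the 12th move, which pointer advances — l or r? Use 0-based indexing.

l=0 r=19: |-20|<=|24| out[19]=576, r--
l=0 r=18: |-20|<=|23| out[18]=529, r--
l=0 r=17: |-20|<=|21| out[17]=441, r--
l=0 r=16: |-20|<=|20| out[16]=400, r--
l=0 r=15: |-20|>|13| out[15]=400, l++
l=1 r=15: |-19|>|13| out[14]=361, l++
l=2 r=15: |-17|>|13| out[13]=289, l++
l=3 r=15: |-15|>|13| out[12]=225, l++
l=4 r=15: |-14|>|13| out[11]=196, l++
l=5 r=15: |-11|<=|13| out[10]=169, r--
l=5 r=14: |-11|>|10| out[9]=121, l++
l=6 r=14: |-9|<=|10| out[8]=100, r--

r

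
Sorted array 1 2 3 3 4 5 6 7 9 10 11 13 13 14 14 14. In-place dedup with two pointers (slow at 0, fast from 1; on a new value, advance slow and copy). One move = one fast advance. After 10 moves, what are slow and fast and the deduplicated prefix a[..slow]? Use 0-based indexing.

slow=9, fast=11, prefix=[1, 2, 3, 4, 5, 6, 7, 9, 10, 11]

(s=0,f=1) a[fast]=2≠a[slow]=1 write a[1]=2 → slow++,fast++
(s=1,f=2) a[fast]=3≠a[slow]=2 write a[2]=3 → slow++,fast++
(s=2,f=3) a[fast]=3=a[slow] dup → fast++
(s=2,f=4) a[fast]=4≠a[slow]=3 write a[3]=4 → slow++,fast++
(s=3,f=5) a[fast]=5≠a[slow]=4 write a[4]=5 → slow++,fast++
(s=4,f=6) a[fast]=6≠a[slow]=5 write a[5]=6 → slow++,fast++
(s=5,f=7) a[fast]=7≠a[slow]=6 write a[6]=7 → slow++,fast++
(s=6,f=8) a[fast]=9≠a[slow]=7 write a[7]=9 → slow++,fast++
(s=7,f=9) a[fast]=10≠a[slow]=9 write a[8]=10 → slow++,fast++
(s=8,f=10) a[fast]=11≠a[slow]=10 write a[9]=11 → slow++,fast++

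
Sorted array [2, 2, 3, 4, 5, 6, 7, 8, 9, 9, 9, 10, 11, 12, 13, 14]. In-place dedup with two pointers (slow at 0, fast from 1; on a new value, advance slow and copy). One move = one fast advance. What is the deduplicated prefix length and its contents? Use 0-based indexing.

(s=0,f=1) a[fast]=2=a[slow] dup → fast++
(s=0,f=2) a[fast]=3≠a[slow]=2 write a[1]=3 → slow++,fast++
(s=1,f=3) a[fast]=4≠a[slow]=3 write a[2]=4 → slow++,fast++
(s=2,f=4) a[fast]=5≠a[slow]=4 write a[3]=5 → slow++,fast++
(s=3,f=5) a[fast]=6≠a[slow]=5 write a[4]=6 → slow++,fast++
(s=4,f=6) a[fast]=7≠a[slow]=6 write a[5]=7 → slow++,fast++
(s=5,f=7) a[fast]=8≠a[slow]=7 write a[6]=8 → slow++,fast++
(s=6,f=8) a[fast]=9≠a[slow]=8 write a[7]=9 → slow++,fast++
(s=7,f=9) a[fast]=9=a[slow] dup → fast++
(s=7,f=10) a[fast]=9=a[slow] dup → fast++
(s=7,f=11) a[fast]=10≠a[slow]=9 write a[8]=10 → slow++,fast++
(s=8,f=12) a[fast]=11≠a[slow]=10 write a[9]=11 → slow++,fast++
(s=9,f=13) a[fast]=12≠a[slow]=11 write a[10]=12 → slow++,fast++
(s=10,f=14) a[fast]=13≠a[slow]=12 write a[11]=13 → slow++,fast++
(s=11,f=15) a[fast]=14≠a[slow]=13 write a[12]=14 → slow++,fast++

length 13; prefix = [2, 3, 4, 5, 6, 7, 8, 9, 10, 11, 12, 13, 14]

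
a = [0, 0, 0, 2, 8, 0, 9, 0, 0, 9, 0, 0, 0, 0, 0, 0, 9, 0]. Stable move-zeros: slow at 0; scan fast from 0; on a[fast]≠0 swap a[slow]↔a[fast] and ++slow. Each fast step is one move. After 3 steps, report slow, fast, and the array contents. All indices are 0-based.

(s=0,f=0) a[fast]=0 → fast++
(s=0,f=1) a[fast]=0 → fast++
(s=0,f=2) a[fast]=0 → fast++

slow=0, fast=3, a=[0, 0, 0, 2, 8, 0, 9, 0, 0, 9, 0, 0, 0, 0, 0, 0, 9, 0]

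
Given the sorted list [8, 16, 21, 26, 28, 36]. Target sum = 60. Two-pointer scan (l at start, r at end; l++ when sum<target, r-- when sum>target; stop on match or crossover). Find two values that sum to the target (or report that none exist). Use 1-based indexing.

[1,6] 8+36=44 <60 → l++
[2,6] 16+36=52 <60 → l++
[3,6] 21+36=57 <60 → l++
[4,6] 26+36=62 >60 → r--
[4,5] 26+28=54 <60 → l++

no pair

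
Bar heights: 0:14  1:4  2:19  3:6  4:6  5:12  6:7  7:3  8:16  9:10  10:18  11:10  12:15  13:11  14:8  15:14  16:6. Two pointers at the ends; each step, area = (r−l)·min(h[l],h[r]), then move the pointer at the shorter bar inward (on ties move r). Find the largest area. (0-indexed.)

l=0 r=16: min(14,6)*16=96 best=96 *, r--
l=0 r=15: min(14,14)*15=210 best=210 *, r--
l=0 r=14: min(14,8)*14=112 best=210, r--
l=0 r=13: min(14,11)*13=143 best=210, r--
l=0 r=12: min(14,15)*12=168 best=210, l++
l=1 r=12: min(4,15)*11=44 best=210, l++
l=2 r=12: min(19,15)*10=150 best=210, r--
l=2 r=11: min(19,10)*9=90 best=210, r--
l=2 r=10: min(19,18)*8=144 best=210, r--
l=2 r=9: min(19,10)*7=70 best=210, r--
l=2 r=8: min(19,16)*6=96 best=210, r--
l=2 r=7: min(19,3)*5=15 best=210, r--
l=2 r=6: min(19,7)*4=28 best=210, r--
l=2 r=5: min(19,12)*3=36 best=210, r--
l=2 r=4: min(19,6)*2=12 best=210, r--
l=2 r=3: min(19,6)*1=6 best=210, r--

max area = 210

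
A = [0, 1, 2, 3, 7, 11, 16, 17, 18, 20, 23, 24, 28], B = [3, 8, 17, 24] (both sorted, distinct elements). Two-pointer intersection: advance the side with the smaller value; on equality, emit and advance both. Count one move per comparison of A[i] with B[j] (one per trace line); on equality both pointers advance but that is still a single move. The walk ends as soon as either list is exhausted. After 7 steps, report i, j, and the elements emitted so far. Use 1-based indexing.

i=1 j=1: 0<3, i++
i=2 j=1: 1<3, i++
i=3 j=1: 2<3, i++
i=4 j=1: 3==3 emit, i++,j++
i=5 j=2: 7<8, i++
i=6 j=2: 11>8, j++
i=6 j=3: 11<17, i++

i=7, j=3, emitted=[3]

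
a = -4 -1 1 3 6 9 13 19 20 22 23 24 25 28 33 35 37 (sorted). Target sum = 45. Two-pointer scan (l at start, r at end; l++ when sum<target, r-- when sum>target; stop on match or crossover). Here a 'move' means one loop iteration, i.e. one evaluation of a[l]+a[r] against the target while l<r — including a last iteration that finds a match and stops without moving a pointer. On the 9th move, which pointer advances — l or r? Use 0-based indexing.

l=0 r=16: -4+37=33 <45, l++
l=1 r=16: -1+37=36 <45, l++
l=2 r=16: 1+37=38 <45, l++
l=3 r=16: 3+37=40 <45, l++
l=4 r=16: 6+37=43 <45, l++
l=5 r=16: 9+37=46 >45, r--
l=5 r=15: 9+35=44 <45, l++
l=6 r=15: 13+35=48 >45, r--
l=6 r=14: 13+33=46 >45, r--

r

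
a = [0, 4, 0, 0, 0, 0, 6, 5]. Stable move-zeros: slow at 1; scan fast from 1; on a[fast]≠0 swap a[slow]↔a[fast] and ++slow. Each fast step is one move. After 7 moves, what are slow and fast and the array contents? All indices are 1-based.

slow=1 fast=1: a[fast]=0, fast++
slow=1 fast=2: a[fast]=4≠0 swap→a[1]=4, slow++,fast++
slow=2 fast=3: a[fast]=0, fast++
slow=2 fast=4: a[fast]=0, fast++
slow=2 fast=5: a[fast]=0, fast++
slow=2 fast=6: a[fast]=0, fast++
slow=2 fast=7: a[fast]=6≠0 swap→a[2]=6, slow++,fast++

slow=3, fast=8, a=[4, 6, 0, 0, 0, 0, 0, 5]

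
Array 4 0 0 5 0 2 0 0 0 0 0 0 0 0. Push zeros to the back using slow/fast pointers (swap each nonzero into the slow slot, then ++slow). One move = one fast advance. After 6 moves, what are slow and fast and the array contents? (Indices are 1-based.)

(s=1,f=1) a[fast]=4≠0 swap→a[1]=4 → slow++,fast++
(s=2,f=2) a[fast]=0 → fast++
(s=2,f=3) a[fast]=0 → fast++
(s=2,f=4) a[fast]=5≠0 swap→a[2]=5 → slow++,fast++
(s=3,f=5) a[fast]=0 → fast++
(s=3,f=6) a[fast]=2≠0 swap→a[3]=2 → slow++,fast++

slow=4, fast=7, a=[4, 5, 2, 0, 0, 0, 0, 0, 0, 0, 0, 0, 0, 0]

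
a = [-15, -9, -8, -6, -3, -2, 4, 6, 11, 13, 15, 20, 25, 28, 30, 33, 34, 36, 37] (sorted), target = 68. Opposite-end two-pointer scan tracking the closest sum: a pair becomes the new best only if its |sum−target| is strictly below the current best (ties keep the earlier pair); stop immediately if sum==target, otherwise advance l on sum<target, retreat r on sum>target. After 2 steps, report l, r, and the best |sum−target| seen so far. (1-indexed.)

l=1 r=19: -15+37=22 d=46 *, l++
l=2 r=19: -9+37=28 d=40 *, l++

l=3, r=19, best |Δ|=40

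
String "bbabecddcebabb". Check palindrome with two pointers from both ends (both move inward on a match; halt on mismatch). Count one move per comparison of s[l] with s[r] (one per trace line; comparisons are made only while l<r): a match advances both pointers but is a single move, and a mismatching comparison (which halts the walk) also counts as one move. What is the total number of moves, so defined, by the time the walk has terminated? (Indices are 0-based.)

[0,13] 'b'=='b' → l++,r--
[1,12] 'b'=='b' → l++,r--
[2,11] 'a'=='a' → l++,r--
[3,10] 'b'=='b' → l++,r--
[4,9] 'e'=='e' → l++,r--
[5,8] 'c'=='c' → l++,r--
[6,7] 'd'=='d' → l++,r--

7 moves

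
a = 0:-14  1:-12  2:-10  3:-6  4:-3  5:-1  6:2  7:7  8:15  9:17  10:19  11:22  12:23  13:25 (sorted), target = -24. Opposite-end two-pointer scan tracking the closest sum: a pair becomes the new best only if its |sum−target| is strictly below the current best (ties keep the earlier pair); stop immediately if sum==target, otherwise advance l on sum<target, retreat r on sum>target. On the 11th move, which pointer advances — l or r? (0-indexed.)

r

[0,13] -14+25=11 d=35 * → r--
[0,12] -14+23=9 d=33 * → r--
[0,11] -14+22=8 d=32 * → r--
[0,10] -14+19=5 d=29 * → r--
[0,9] -14+17=3 d=27 * → r--
[0,8] -14+15=1 d=25 * → r--
[0,7] -14+7=-7 d=17 * → r--
[0,6] -14+2=-12 d=12 * → r--
[0,5] -14+-1=-15 d=9 * → r--
[0,4] -14+-3=-17 d=7 * → r--
[0,3] -14+-6=-20 d=4 * → r--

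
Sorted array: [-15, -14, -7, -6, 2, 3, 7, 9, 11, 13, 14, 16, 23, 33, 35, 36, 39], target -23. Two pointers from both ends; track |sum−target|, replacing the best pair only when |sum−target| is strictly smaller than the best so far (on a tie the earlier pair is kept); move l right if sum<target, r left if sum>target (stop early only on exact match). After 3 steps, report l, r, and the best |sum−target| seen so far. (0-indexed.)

l=0 r=16: -15+39=24 d=47 *, r--
l=0 r=15: -15+36=21 d=44 *, r--
l=0 r=14: -15+35=20 d=43 *, r--

l=0, r=13, best |Δ|=43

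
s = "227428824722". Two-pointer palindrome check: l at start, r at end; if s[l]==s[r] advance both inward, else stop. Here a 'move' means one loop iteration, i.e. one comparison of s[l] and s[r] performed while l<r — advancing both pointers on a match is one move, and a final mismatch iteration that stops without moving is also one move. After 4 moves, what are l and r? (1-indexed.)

[1,12] '2'=='2' → l++,r--
[2,11] '2'=='2' → l++,r--
[3,10] '7'=='7' → l++,r--
[4,9] '4'=='4' → l++,r--

l=5, r=8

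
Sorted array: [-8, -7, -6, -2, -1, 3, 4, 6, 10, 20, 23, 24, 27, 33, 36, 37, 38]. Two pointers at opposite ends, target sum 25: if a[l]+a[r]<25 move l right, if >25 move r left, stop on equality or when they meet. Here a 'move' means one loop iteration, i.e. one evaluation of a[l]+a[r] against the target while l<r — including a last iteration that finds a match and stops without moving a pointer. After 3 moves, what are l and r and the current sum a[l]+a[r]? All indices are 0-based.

l=0 r=16: -8+38=30 >25, r--
l=0 r=15: -8+37=29 >25, r--
l=0 r=14: -8+36=28 >25, r--

l=0, r=13, sum=25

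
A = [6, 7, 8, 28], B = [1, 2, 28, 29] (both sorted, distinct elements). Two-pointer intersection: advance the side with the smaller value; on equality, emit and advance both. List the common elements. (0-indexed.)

intersection = [28]

i=0 j=0: 6>1, j++
i=0 j=1: 6>2, j++
i=0 j=2: 6<28, i++
i=1 j=2: 7<28, i++
i=2 j=2: 8<28, i++
i=3 j=2: 28==28 emit, i++,j++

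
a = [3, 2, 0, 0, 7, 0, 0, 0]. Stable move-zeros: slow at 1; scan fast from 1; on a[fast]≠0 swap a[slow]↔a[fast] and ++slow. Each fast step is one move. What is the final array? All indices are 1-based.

slow=1 fast=1: a[fast]=3≠0 swap→a[1]=3, slow++,fast++
slow=2 fast=2: a[fast]=2≠0 swap→a[2]=2, slow++,fast++
slow=3 fast=3: a[fast]=0, fast++
slow=3 fast=4: a[fast]=0, fast++
slow=3 fast=5: a[fast]=7≠0 swap→a[3]=7, slow++,fast++
slow=4 fast=6: a[fast]=0, fast++
slow=4 fast=7: a[fast]=0, fast++
slow=4 fast=8: a[fast]=0, fast++

[3, 2, 7, 0, 0, 0, 0, 0]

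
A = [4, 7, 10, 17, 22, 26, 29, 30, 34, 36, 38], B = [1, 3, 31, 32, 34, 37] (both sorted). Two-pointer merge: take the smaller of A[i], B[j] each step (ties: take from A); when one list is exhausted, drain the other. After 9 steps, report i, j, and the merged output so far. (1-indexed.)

i=1 j=1: A[i]=4>B[j]=1 take 1, j++
i=1 j=2: A[i]=4>B[j]=3 take 3, j++
i=1 j=3: A[i]=4<=B[j]=31 take 4, i++
i=2 j=3: A[i]=7<=B[j]=31 take 7, i++
i=3 j=3: A[i]=10<=B[j]=31 take 10, i++
i=4 j=3: A[i]=17<=B[j]=31 take 17, i++
i=5 j=3: A[i]=22<=B[j]=31 take 22, i++
i=6 j=3: A[i]=26<=B[j]=31 take 26, i++
i=7 j=3: A[i]=29<=B[j]=31 take 29, i++

i=8, j=3, merged so far=[1, 3, 4, 7, 10, 17, 22, 26, 29]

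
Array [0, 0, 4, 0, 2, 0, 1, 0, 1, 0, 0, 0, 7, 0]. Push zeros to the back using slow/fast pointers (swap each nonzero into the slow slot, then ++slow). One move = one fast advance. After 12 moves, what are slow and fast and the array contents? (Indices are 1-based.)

(s=1,f=1) a[fast]=0 → fast++
(s=1,f=2) a[fast]=0 → fast++
(s=1,f=3) a[fast]=4≠0 swap→a[1]=4 → slow++,fast++
(s=2,f=4) a[fast]=0 → fast++
(s=2,f=5) a[fast]=2≠0 swap→a[2]=2 → slow++,fast++
(s=3,f=6) a[fast]=0 → fast++
(s=3,f=7) a[fast]=1≠0 swap→a[3]=1 → slow++,fast++
(s=4,f=8) a[fast]=0 → fast++
(s=4,f=9) a[fast]=1≠0 swap→a[4]=1 → slow++,fast++
(s=5,f=10) a[fast]=0 → fast++
(s=5,f=11) a[fast]=0 → fast++
(s=5,f=12) a[fast]=0 → fast++

slow=5, fast=13, a=[4, 2, 1, 1, 0, 0, 0, 0, 0, 0, 0, 0, 7, 0]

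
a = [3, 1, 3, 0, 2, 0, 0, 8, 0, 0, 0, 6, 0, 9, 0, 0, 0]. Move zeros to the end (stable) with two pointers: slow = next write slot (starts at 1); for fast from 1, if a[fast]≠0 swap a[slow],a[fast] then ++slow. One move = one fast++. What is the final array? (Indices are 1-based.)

(s=1,f=1) a[fast]=3≠0 swap→a[1]=3 → slow++,fast++
(s=2,f=2) a[fast]=1≠0 swap→a[2]=1 → slow++,fast++
(s=3,f=3) a[fast]=3≠0 swap→a[3]=3 → slow++,fast++
(s=4,f=4) a[fast]=0 → fast++
(s=4,f=5) a[fast]=2≠0 swap→a[4]=2 → slow++,fast++
(s=5,f=6) a[fast]=0 → fast++
(s=5,f=7) a[fast]=0 → fast++
(s=5,f=8) a[fast]=8≠0 swap→a[5]=8 → slow++,fast++
(s=6,f=9) a[fast]=0 → fast++
(s=6,f=10) a[fast]=0 → fast++
(s=6,f=11) a[fast]=0 → fast++
(s=6,f=12) a[fast]=6≠0 swap→a[6]=6 → slow++,fast++
(s=7,f=13) a[fast]=0 → fast++
(s=7,f=14) a[fast]=9≠0 swap→a[7]=9 → slow++,fast++
(s=8,f=15) a[fast]=0 → fast++
(s=8,f=16) a[fast]=0 → fast++
(s=8,f=17) a[fast]=0 → fast++

[3, 1, 3, 2, 8, 6, 9, 0, 0, 0, 0, 0, 0, 0, 0, 0, 0]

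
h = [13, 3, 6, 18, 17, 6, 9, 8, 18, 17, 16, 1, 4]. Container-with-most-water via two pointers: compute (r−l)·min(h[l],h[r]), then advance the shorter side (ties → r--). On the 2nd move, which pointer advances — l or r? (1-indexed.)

r

l=1 r=13: min(13,4)*12=48 best=48 *, r--
l=1 r=12: min(13,1)*11=11 best=48, r--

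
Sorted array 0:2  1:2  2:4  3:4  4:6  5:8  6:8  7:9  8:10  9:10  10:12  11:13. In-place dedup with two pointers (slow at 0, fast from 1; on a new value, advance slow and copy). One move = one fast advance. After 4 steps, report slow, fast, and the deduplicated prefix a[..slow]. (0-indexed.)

slow=0 fast=1: a[fast]=2=a[slow] dup, fast++
slow=0 fast=2: a[fast]=4≠a[slow]=2 write a[1]=4, slow++,fast++
slow=1 fast=3: a[fast]=4=a[slow] dup, fast++
slow=1 fast=4: a[fast]=6≠a[slow]=4 write a[2]=6, slow++,fast++

slow=2, fast=5, prefix=[2, 4, 6]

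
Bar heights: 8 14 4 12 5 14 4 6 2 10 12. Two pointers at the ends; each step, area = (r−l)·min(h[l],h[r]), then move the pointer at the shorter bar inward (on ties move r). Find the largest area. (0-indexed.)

[0,10] min(8,12)*10=80 best=80 * → l++
[1,10] min(14,12)*9=108 best=108 * → r--
[1,9] min(14,10)*8=80 best=108 → r--
[1,8] min(14,2)*7=14 best=108 → r--
[1,7] min(14,6)*6=36 best=108 → r--
[1,6] min(14,4)*5=20 best=108 → r--
[1,5] min(14,14)*4=56 best=108 → r--
[1,4] min(14,5)*3=15 best=108 → r--
[1,3] min(14,12)*2=24 best=108 → r--
[1,2] min(14,4)*1=4 best=108 → r--

max area = 108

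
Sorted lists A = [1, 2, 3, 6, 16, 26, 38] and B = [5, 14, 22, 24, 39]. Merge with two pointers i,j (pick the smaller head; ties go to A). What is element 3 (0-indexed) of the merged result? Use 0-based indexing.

merged[3] = 5

i=0 j=0: A[i]=1<=B[j]=5 take 1, i++
i=1 j=0: A[i]=2<=B[j]=5 take 2, i++
i=2 j=0: A[i]=3<=B[j]=5 take 3, i++
i=3 j=0: A[i]=6>B[j]=5 take 5, j++
i=3 j=1: A[i]=6<=B[j]=14 take 6, i++
i=4 j=1: A[i]=16>B[j]=14 take 14, j++
i=4 j=2: A[i]=16<=B[j]=22 take 16, i++
i=5 j=2: A[i]=26>B[j]=22 take 22, j++
i=5 j=3: A[i]=26>B[j]=24 take 24, j++
i=5 j=4: A[i]=26<=B[j]=39 take 26, i++
i=6 j=4: A[i]=38<=B[j]=39 take 38, i++
i=7 j=4: A done, take B[j]=39, j++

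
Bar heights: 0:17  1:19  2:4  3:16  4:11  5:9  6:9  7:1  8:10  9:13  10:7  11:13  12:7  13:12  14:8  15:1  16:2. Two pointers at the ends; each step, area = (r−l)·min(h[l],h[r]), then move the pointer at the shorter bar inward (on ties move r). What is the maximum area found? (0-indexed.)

max area = 156

[0,16] min(17,2)*16=32 best=32 * → r--
[0,15] min(17,1)*15=15 best=32 → r--
[0,14] min(17,8)*14=112 best=112 * → r--
[0,13] min(17,12)*13=156 best=156 * → r--
[0,12] min(17,7)*12=84 best=156 → r--
[0,11] min(17,13)*11=143 best=156 → r--
[0,10] min(17,7)*10=70 best=156 → r--
[0,9] min(17,13)*9=117 best=156 → r--
[0,8] min(17,10)*8=80 best=156 → r--
[0,7] min(17,1)*7=7 best=156 → r--
[0,6] min(17,9)*6=54 best=156 → r--
[0,5] min(17,9)*5=45 best=156 → r--
[0,4] min(17,11)*4=44 best=156 → r--
[0,3] min(17,16)*3=48 best=156 → r--
[0,2] min(17,4)*2=8 best=156 → r--
[0,1] min(17,19)*1=17 best=156 → l++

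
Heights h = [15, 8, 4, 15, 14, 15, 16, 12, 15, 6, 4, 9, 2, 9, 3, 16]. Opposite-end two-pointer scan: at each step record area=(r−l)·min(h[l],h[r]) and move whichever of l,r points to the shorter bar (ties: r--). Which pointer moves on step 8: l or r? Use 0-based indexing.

r

l=0 r=15: min(15,16)*15=225 best=225 *, l++
l=1 r=15: min(8,16)*14=112 best=225, l++
l=2 r=15: min(4,16)*13=52 best=225, l++
l=3 r=15: min(15,16)*12=180 best=225, l++
l=4 r=15: min(14,16)*11=154 best=225, l++
l=5 r=15: min(15,16)*10=150 best=225, l++
l=6 r=15: min(16,16)*9=144 best=225, r--
l=6 r=14: min(16,3)*8=24 best=225, r--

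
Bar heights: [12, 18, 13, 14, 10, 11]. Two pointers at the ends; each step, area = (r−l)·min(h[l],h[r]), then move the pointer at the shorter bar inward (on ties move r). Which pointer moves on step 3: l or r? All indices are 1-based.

[1,6] min(12,11)*5=55 best=55 * → r--
[1,5] min(12,10)*4=40 best=55 → r--
[1,4] min(12,14)*3=36 best=55 → l++

l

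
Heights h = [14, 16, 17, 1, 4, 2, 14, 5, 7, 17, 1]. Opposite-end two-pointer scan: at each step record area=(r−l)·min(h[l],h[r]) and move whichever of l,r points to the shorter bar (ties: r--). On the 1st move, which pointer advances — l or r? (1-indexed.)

[1,11] min(14,1)*10=10 best=10 * → r--

r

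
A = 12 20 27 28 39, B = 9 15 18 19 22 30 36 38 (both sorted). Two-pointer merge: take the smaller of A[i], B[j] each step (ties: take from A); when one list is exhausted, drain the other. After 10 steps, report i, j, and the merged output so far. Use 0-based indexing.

i=0 j=0: A[i]=12>B[j]=9 take 9, j++
i=0 j=1: A[i]=12<=B[j]=15 take 12, i++
i=1 j=1: A[i]=20>B[j]=15 take 15, j++
i=1 j=2: A[i]=20>B[j]=18 take 18, j++
i=1 j=3: A[i]=20>B[j]=19 take 19, j++
i=1 j=4: A[i]=20<=B[j]=22 take 20, i++
i=2 j=4: A[i]=27>B[j]=22 take 22, j++
i=2 j=5: A[i]=27<=B[j]=30 take 27, i++
i=3 j=5: A[i]=28<=B[j]=30 take 28, i++
i=4 j=5: A[i]=39>B[j]=30 take 30, j++

i=4, j=6, merged so far=[9, 12, 15, 18, 19, 20, 22, 27, 28, 30]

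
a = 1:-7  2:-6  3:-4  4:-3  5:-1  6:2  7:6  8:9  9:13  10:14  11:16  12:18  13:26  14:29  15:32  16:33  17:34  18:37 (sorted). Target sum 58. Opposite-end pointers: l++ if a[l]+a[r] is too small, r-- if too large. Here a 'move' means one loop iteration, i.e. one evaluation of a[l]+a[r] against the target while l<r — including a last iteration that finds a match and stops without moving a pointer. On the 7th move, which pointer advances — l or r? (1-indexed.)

l

l=1 r=18: -7+37=30 <58, l++
l=2 r=18: -6+37=31 <58, l++
l=3 r=18: -4+37=33 <58, l++
l=4 r=18: -3+37=34 <58, l++
l=5 r=18: -1+37=36 <58, l++
l=6 r=18: 2+37=39 <58, l++
l=7 r=18: 6+37=43 <58, l++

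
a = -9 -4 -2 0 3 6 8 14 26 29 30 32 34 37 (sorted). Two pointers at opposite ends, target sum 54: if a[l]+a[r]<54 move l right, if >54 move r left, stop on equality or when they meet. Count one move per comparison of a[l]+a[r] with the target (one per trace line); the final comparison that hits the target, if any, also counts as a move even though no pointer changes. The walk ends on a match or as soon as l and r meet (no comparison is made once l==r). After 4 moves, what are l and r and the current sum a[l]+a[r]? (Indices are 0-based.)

l=0 r=13: -9+37=28 <54, l++
l=1 r=13: -4+37=33 <54, l++
l=2 r=13: -2+37=35 <54, l++
l=3 r=13: 0+37=37 <54, l++

l=4, r=13, sum=40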